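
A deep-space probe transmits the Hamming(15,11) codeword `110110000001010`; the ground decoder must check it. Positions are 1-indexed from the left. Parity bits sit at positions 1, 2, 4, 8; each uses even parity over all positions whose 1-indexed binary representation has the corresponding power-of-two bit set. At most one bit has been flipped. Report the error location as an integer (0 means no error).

s1: b1⊕b3⊕b5⊕b7⊕b9⊕b11⊕b13⊕b15 = 1⊕0⊕1⊕0⊕0⊕0⊕0⊕0 = 0
s2: b2⊕b3⊕b6⊕b7⊕b10⊕b11⊕b14⊕b15 = 1⊕0⊕0⊕0⊕0⊕0⊕1⊕0 = 0
s4: b4⊕b5⊕b6⊕b7⊕b12⊕b13⊕b14⊕b15 = 1⊕1⊕0⊕0⊕1⊕0⊕1⊕0 = 0
s8: b8⊕b9⊕b10⊕b11⊕b12⊕b13⊕b14⊕b15 = 0⊕0⊕0⊕0⊕1⊕0⊕1⊕0 = 0
Syndrome (s8...s1) = 0000 → position 0 (no error).

0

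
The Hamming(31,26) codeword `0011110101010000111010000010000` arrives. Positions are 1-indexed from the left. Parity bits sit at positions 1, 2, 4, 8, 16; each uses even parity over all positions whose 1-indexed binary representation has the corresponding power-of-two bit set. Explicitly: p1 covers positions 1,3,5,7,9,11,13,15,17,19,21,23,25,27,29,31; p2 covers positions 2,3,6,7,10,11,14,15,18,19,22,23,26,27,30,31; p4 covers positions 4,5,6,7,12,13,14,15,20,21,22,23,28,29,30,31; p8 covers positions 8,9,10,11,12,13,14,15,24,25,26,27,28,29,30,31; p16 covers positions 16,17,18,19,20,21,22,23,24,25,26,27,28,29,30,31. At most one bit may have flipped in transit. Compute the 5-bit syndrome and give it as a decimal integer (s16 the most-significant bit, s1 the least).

20

s1: b1⊕b3⊕b5⊕b7⊕b9⊕b11⊕b13⊕b15⊕b17⊕b19⊕b21⊕b23⊕b25⊕b27⊕b29⊕b31 = 0⊕1⊕1⊕0⊕0⊕0⊕0⊕0⊕1⊕1⊕1⊕0⊕0⊕1⊕0⊕0 = 0
s2: b2⊕b3⊕b6⊕b7⊕b10⊕b11⊕b14⊕b15⊕b18⊕b19⊕b22⊕b23⊕b26⊕b27⊕b30⊕b31 = 0⊕1⊕1⊕0⊕1⊕0⊕0⊕0⊕1⊕1⊕0⊕0⊕0⊕1⊕0⊕0 = 0
s4: b4⊕b5⊕b6⊕b7⊕b12⊕b13⊕b14⊕b15⊕b20⊕b21⊕b22⊕b23⊕b28⊕b29⊕b30⊕b31 = 1⊕1⊕1⊕0⊕1⊕0⊕0⊕0⊕0⊕1⊕0⊕0⊕0⊕0⊕0⊕0 = 1
s8: b8⊕b9⊕b10⊕b11⊕b12⊕b13⊕b14⊕b15⊕b24⊕b25⊕b26⊕b27⊕b28⊕b29⊕b30⊕b31 = 1⊕0⊕1⊕0⊕1⊕0⊕0⊕0⊕0⊕0⊕0⊕1⊕0⊕0⊕0⊕0 = 0
s16: b16⊕b17⊕b18⊕b19⊕b20⊕b21⊕b22⊕b23⊕b24⊕b25⊕b26⊕b27⊕b28⊕b29⊕b30⊕b31 = 0⊕1⊕1⊕1⊕0⊕1⊕0⊕0⊕0⊕0⊕0⊕1⊕0⊕0⊕0⊕0 = 1
Syndrome (s16...s1) = 10100 → position 20.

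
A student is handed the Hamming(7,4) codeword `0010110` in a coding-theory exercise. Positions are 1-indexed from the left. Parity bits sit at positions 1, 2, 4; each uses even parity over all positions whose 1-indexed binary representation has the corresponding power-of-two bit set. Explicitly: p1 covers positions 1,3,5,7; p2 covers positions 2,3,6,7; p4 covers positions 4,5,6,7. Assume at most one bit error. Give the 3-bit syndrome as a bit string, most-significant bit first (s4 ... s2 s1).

s1: b1⊕b3⊕b5⊕b7 = 0⊕1⊕1⊕0 = 0
s2: b2⊕b3⊕b6⊕b7 = 0⊕1⊕1⊕0 = 0
s4: b4⊕b5⊕b6⊕b7 = 0⊕1⊕1⊕0 = 0
Syndrome (s4...s1) = 000 → position 0 (no error).

000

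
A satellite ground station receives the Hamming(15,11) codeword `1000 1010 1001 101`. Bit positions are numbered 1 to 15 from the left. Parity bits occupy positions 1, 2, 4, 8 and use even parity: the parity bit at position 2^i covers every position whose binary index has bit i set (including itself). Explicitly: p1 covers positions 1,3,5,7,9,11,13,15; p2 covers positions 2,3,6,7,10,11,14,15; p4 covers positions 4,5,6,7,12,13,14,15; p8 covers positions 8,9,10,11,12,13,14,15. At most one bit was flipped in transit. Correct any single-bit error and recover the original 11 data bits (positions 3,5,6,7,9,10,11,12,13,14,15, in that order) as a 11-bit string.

s1: b1⊕b3⊕b5⊕b7⊕b9⊕b11⊕b13⊕b15 = 1⊕0⊕1⊕1⊕1⊕0⊕1⊕1 = 0
s2: b2⊕b3⊕b6⊕b7⊕b10⊕b11⊕b14⊕b15 = 0⊕0⊕0⊕1⊕0⊕0⊕0⊕1 = 0
s4: b4⊕b5⊕b6⊕b7⊕b12⊕b13⊕b14⊕b15 = 0⊕1⊕0⊕1⊕1⊕1⊕0⊕1 = 1
s8: b8⊕b9⊕b10⊕b11⊕b12⊕b13⊕b14⊕b15 = 0⊕1⊕0⊕0⊕1⊕1⊕0⊕1 = 0
Syndrome (s8...s1) = 0100 → position 4.
Flip bit 4: corrected codeword = 100110101001101
Data bits at positions 3,5,6,7,9,10,11,12,13,14,15: 01011001101

01011001101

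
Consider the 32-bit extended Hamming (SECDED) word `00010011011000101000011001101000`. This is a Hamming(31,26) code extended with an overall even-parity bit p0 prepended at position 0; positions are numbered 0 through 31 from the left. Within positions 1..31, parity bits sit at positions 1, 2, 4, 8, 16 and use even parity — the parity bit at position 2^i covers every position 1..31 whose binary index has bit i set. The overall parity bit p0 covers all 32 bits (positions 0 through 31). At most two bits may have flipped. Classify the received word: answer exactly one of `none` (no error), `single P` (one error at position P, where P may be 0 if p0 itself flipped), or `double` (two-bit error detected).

double

s1: b1⊕b3⊕b5⊕b7⊕b9⊕b11⊕b13⊕b15⊕b17⊕b19⊕b21⊕b23⊕b25⊕b27⊕b29⊕b31 = 0⊕1⊕0⊕1⊕1⊕0⊕0⊕0⊕0⊕0⊕1⊕0⊕1⊕0⊕0⊕0 = 1
s2: b2⊕b3⊕b6⊕b7⊕b10⊕b11⊕b14⊕b15⊕b18⊕b19⊕b22⊕b23⊕b26⊕b27⊕b30⊕b31 = 0⊕1⊕1⊕1⊕1⊕0⊕1⊕0⊕0⊕0⊕1⊕0⊕1⊕0⊕0⊕0 = 1
s4: b4⊕b5⊕b6⊕b7⊕b12⊕b13⊕b14⊕b15⊕b20⊕b21⊕b22⊕b23⊕b28⊕b29⊕b30⊕b31 = 0⊕0⊕1⊕1⊕0⊕0⊕1⊕0⊕0⊕1⊕1⊕0⊕1⊕0⊕0⊕0 = 0
s8: b8⊕b9⊕b10⊕b11⊕b12⊕b13⊕b14⊕b15⊕b24⊕b25⊕b26⊕b27⊕b28⊕b29⊕b30⊕b31 = 0⊕1⊕1⊕0⊕0⊕0⊕1⊕0⊕0⊕1⊕1⊕0⊕1⊕0⊕0⊕0 = 0
s16: b16⊕b17⊕b18⊕b19⊕b20⊕b21⊕b22⊕b23⊕b24⊕b25⊕b26⊕b27⊕b28⊕b29⊕b30⊕b31 = 1⊕0⊕0⊕0⊕0⊕1⊕1⊕0⊕0⊕1⊕1⊕0⊕1⊕0⊕0⊕0 = 0
Syndrome (s16...s1) = 00011 → position 3.
Overall parity (XOR of all 32 bits, including p0): 0⊕0⊕0⊕1⊕0⊕0⊕1⊕1⊕0⊕1⊕1⊕0⊕0⊕0⊕1⊕0⊕1⊕0⊕0⊕0⊕0⊕1⊕1⊕0⊕0⊕1⊕1⊕0⊕1⊕0⊕0⊕0 = 0
Overall=0, syndrome position=3 → double-bit error detected (uncorrectable).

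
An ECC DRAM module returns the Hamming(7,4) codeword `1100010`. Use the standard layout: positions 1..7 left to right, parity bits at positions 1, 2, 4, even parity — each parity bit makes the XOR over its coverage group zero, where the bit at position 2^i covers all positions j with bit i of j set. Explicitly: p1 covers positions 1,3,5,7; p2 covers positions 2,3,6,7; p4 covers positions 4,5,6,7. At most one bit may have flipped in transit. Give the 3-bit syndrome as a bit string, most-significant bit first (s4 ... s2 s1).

101

s1: b1⊕b3⊕b5⊕b7 = 1⊕0⊕0⊕0 = 1
s2: b2⊕b3⊕b6⊕b7 = 1⊕0⊕1⊕0 = 0
s4: b4⊕b5⊕b6⊕b7 = 0⊕0⊕1⊕0 = 1
Syndrome (s4...s1) = 101 → position 5.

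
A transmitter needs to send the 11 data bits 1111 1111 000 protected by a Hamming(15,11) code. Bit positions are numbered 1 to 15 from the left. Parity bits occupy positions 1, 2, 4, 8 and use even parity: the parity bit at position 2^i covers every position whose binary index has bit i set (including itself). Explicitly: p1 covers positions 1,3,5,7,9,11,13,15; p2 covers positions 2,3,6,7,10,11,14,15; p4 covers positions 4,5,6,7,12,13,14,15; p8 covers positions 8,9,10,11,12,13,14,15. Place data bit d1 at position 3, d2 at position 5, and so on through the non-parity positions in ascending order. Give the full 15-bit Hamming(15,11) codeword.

111011101111000

Place data bits at non-power-of-two positions: b3=1, b5=1, b6=1, b7=1, b9=1, b10=1, b11=1, b12=1, b13=0, b14=0, b15=0.
p1 = XOR of data positions {3,5,7,9,11,13,15} = 1⊕1⊕1⊕1⊕1⊕0⊕0 = 1
p2 = XOR of data positions {3,6,7,10,11,14,15} = 1⊕1⊕1⊕1⊕1⊕0⊕0 = 1
p4 = XOR of data positions {5,6,7,12,13,14,15} = 1⊕1⊕1⊕1⊕0⊕0⊕0 = 0
p8 = XOR of data positions {9,10,11,12,13,14,15} = 1⊕1⊕1⊕1⊕0⊕0⊕0 = 0
Codeword b1..b15 = 111011101111000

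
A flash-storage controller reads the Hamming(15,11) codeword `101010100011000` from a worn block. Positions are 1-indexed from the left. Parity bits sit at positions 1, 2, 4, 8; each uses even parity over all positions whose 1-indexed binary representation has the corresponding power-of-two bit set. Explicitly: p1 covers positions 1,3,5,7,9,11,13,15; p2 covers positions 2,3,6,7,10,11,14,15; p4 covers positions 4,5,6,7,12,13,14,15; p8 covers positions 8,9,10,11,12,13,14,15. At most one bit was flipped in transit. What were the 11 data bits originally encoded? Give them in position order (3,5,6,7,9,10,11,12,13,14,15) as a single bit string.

11000011000

s1: b1⊕b3⊕b5⊕b7⊕b9⊕b11⊕b13⊕b15 = 1⊕1⊕1⊕1⊕0⊕1⊕0⊕0 = 1
s2: b2⊕b3⊕b6⊕b7⊕b10⊕b11⊕b14⊕b15 = 0⊕1⊕0⊕1⊕0⊕1⊕0⊕0 = 1
s4: b4⊕b5⊕b6⊕b7⊕b12⊕b13⊕b14⊕b15 = 0⊕1⊕0⊕1⊕1⊕0⊕0⊕0 = 1
s8: b8⊕b9⊕b10⊕b11⊕b12⊕b13⊕b14⊕b15 = 0⊕0⊕0⊕1⊕1⊕0⊕0⊕0 = 0
Syndrome (s8...s1) = 0111 → position 7.
Flip bit 7: corrected codeword = 101010000011000
Data bits at positions 3,5,6,7,9,10,11,12,13,14,15: 11000011000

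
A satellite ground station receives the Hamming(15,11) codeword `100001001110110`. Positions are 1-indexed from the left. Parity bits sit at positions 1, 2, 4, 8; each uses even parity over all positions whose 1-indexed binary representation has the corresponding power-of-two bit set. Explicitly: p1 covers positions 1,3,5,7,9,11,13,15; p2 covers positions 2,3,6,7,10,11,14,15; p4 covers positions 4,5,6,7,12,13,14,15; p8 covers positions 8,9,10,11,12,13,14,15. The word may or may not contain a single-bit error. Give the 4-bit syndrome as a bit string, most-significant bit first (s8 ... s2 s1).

1100

s1: b1⊕b3⊕b5⊕b7⊕b9⊕b11⊕b13⊕b15 = 1⊕0⊕0⊕0⊕1⊕1⊕1⊕0 = 0
s2: b2⊕b3⊕b6⊕b7⊕b10⊕b11⊕b14⊕b15 = 0⊕0⊕1⊕0⊕1⊕1⊕1⊕0 = 0
s4: b4⊕b5⊕b6⊕b7⊕b12⊕b13⊕b14⊕b15 = 0⊕0⊕1⊕0⊕0⊕1⊕1⊕0 = 1
s8: b8⊕b9⊕b10⊕b11⊕b12⊕b13⊕b14⊕b15 = 0⊕1⊕1⊕1⊕0⊕1⊕1⊕0 = 1
Syndrome (s8...s1) = 1100 → position 12.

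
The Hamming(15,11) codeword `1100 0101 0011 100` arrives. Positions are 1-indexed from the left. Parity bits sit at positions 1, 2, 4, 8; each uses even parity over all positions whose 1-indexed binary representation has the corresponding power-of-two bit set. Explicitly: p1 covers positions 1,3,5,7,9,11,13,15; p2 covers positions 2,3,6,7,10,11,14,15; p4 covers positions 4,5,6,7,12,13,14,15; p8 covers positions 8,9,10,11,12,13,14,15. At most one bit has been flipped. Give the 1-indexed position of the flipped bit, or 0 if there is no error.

7

s1: b1⊕b3⊕b5⊕b7⊕b9⊕b11⊕b13⊕b15 = 1⊕0⊕0⊕0⊕0⊕1⊕1⊕0 = 1
s2: b2⊕b3⊕b6⊕b7⊕b10⊕b11⊕b14⊕b15 = 1⊕0⊕1⊕0⊕0⊕1⊕0⊕0 = 1
s4: b4⊕b5⊕b6⊕b7⊕b12⊕b13⊕b14⊕b15 = 0⊕0⊕1⊕0⊕1⊕1⊕0⊕0 = 1
s8: b8⊕b9⊕b10⊕b11⊕b12⊕b13⊕b14⊕b15 = 1⊕0⊕0⊕1⊕1⊕1⊕0⊕0 = 0
Syndrome (s8...s1) = 0111 → position 7.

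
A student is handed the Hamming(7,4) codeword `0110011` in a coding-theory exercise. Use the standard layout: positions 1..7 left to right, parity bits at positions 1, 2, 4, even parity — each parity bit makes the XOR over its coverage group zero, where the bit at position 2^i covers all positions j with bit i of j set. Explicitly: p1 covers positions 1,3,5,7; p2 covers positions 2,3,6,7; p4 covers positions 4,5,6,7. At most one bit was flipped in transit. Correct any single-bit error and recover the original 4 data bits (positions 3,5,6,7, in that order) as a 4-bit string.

1011

s1: b1⊕b3⊕b5⊕b7 = 0⊕1⊕0⊕1 = 0
s2: b2⊕b3⊕b6⊕b7 = 1⊕1⊕1⊕1 = 0
s4: b4⊕b5⊕b6⊕b7 = 0⊕0⊕1⊕1 = 0
Syndrome (s4...s1) = 000 → position 0 (no error).
No correction needed.
Data bits at positions 3,5,6,7: 1011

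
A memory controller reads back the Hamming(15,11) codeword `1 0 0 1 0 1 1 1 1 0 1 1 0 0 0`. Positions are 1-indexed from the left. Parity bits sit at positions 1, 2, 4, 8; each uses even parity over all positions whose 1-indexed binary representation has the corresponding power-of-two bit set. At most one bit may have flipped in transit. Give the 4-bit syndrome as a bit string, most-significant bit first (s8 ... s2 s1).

s1: b1⊕b3⊕b5⊕b7⊕b9⊕b11⊕b13⊕b15 = 1⊕0⊕0⊕1⊕1⊕1⊕0⊕0 = 0
s2: b2⊕b3⊕b6⊕b7⊕b10⊕b11⊕b14⊕b15 = 0⊕0⊕1⊕1⊕0⊕1⊕0⊕0 = 1
s4: b4⊕b5⊕b6⊕b7⊕b12⊕b13⊕b14⊕b15 = 1⊕0⊕1⊕1⊕1⊕0⊕0⊕0 = 0
s8: b8⊕b9⊕b10⊕b11⊕b12⊕b13⊕b14⊕b15 = 1⊕1⊕0⊕1⊕1⊕0⊕0⊕0 = 0
Syndrome (s8...s1) = 0010 → position 2.

0010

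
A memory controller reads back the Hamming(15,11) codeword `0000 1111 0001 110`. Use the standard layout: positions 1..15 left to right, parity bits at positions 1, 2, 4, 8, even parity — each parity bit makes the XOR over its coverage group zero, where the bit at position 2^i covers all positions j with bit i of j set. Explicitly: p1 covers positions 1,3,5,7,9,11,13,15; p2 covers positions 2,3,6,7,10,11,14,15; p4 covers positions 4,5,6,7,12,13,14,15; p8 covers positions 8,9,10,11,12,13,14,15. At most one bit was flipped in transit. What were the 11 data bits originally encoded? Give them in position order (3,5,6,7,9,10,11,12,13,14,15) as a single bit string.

11110001110

s1: b1⊕b3⊕b5⊕b7⊕b9⊕b11⊕b13⊕b15 = 0⊕0⊕1⊕1⊕0⊕0⊕1⊕0 = 1
s2: b2⊕b3⊕b6⊕b7⊕b10⊕b11⊕b14⊕b15 = 0⊕0⊕1⊕1⊕0⊕0⊕1⊕0 = 1
s4: b4⊕b5⊕b6⊕b7⊕b12⊕b13⊕b14⊕b15 = 0⊕1⊕1⊕1⊕1⊕1⊕1⊕0 = 0
s8: b8⊕b9⊕b10⊕b11⊕b12⊕b13⊕b14⊕b15 = 1⊕0⊕0⊕0⊕1⊕1⊕1⊕0 = 0
Syndrome (s8...s1) = 0011 → position 3.
Flip bit 3: corrected codeword = 001011110001110
Data bits at positions 3,5,6,7,9,10,11,12,13,14,15: 11110001110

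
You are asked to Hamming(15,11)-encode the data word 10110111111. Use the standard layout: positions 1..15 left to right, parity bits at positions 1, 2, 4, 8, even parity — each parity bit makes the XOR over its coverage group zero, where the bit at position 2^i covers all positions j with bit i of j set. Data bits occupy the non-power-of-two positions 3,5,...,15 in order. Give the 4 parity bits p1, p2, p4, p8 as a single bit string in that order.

1100

Place data bits at non-power-of-two positions: b3=1, b5=0, b6=1, b7=1, b9=0, b10=1, b11=1, b12=1, b13=1, b14=1, b15=1.
p1 = XOR of data positions {3,5,7,9,11,13,15} = 1⊕0⊕1⊕0⊕1⊕1⊕1 = 1
p2 = XOR of data positions {3,6,7,10,11,14,15} = 1⊕1⊕1⊕1⊕1⊕1⊕1 = 1
p4 = XOR of data positions {5,6,7,12,13,14,15} = 0⊕1⊕1⊕1⊕1⊕1⊕1 = 0
p8 = XOR of data positions {9,10,11,12,13,14,15} = 0⊕1⊕1⊕1⊕1⊕1⊕1 = 0
Parity bits p1,p2,p4,p8 = 1100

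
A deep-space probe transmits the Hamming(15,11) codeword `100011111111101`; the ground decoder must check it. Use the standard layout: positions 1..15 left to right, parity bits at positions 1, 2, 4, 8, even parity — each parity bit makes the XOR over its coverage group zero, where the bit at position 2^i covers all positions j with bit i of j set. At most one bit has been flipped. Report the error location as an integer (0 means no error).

s1: b1⊕b3⊕b5⊕b7⊕b9⊕b11⊕b13⊕b15 = 1⊕0⊕1⊕1⊕1⊕1⊕1⊕1 = 1
s2: b2⊕b3⊕b6⊕b7⊕b10⊕b11⊕b14⊕b15 = 0⊕0⊕1⊕1⊕1⊕1⊕0⊕1 = 1
s4: b4⊕b5⊕b6⊕b7⊕b12⊕b13⊕b14⊕b15 = 0⊕1⊕1⊕1⊕1⊕1⊕0⊕1 = 0
s8: b8⊕b9⊕b10⊕b11⊕b12⊕b13⊕b14⊕b15 = 1⊕1⊕1⊕1⊕1⊕1⊕0⊕1 = 1
Syndrome (s8...s1) = 1011 → position 11.

11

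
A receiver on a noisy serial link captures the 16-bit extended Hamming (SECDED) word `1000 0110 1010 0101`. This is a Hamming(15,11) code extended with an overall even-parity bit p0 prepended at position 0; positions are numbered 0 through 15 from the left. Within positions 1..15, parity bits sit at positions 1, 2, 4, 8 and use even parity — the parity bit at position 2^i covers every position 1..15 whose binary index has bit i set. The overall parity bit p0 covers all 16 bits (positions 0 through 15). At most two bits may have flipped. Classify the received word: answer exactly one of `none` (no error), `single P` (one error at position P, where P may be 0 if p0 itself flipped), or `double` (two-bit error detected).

single 3

s1: b1⊕b3⊕b5⊕b7⊕b9⊕b11⊕b13⊕b15 = 0⊕0⊕1⊕0⊕0⊕0⊕1⊕1 = 1
s2: b2⊕b3⊕b6⊕b7⊕b10⊕b11⊕b14⊕b15 = 0⊕0⊕1⊕0⊕1⊕0⊕0⊕1 = 1
s4: b4⊕b5⊕b6⊕b7⊕b12⊕b13⊕b14⊕b15 = 0⊕1⊕1⊕0⊕0⊕1⊕0⊕1 = 0
s8: b8⊕b9⊕b10⊕b11⊕b12⊕b13⊕b14⊕b15 = 1⊕0⊕1⊕0⊕0⊕1⊕0⊕1 = 0
Syndrome (s8...s1) = 0011 → position 3.
Overall parity (XOR of all 16 bits, including p0): 1⊕0⊕0⊕0⊕0⊕1⊕1⊕0⊕1⊕0⊕1⊕0⊕0⊕1⊕0⊕1 = 1
Overall=1, syndrome position=3 → single-bit error at position 3.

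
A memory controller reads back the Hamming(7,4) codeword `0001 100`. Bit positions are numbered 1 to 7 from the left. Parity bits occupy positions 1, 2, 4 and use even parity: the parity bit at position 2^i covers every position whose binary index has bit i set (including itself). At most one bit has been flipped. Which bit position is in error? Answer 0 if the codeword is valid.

1

s1: b1⊕b3⊕b5⊕b7 = 0⊕0⊕1⊕0 = 1
s2: b2⊕b3⊕b6⊕b7 = 0⊕0⊕0⊕0 = 0
s4: b4⊕b5⊕b6⊕b7 = 1⊕1⊕0⊕0 = 0
Syndrome (s4...s1) = 001 → position 1.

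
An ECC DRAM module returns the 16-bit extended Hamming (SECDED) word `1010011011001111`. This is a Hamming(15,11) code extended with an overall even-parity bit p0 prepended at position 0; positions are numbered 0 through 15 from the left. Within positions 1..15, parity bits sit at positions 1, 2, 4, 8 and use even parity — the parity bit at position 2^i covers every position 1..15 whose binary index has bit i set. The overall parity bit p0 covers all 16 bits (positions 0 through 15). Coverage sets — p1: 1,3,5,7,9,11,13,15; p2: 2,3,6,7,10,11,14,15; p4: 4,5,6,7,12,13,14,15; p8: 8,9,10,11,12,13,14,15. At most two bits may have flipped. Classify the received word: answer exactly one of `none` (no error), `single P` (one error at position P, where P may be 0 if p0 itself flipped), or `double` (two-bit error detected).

s1: b1⊕b3⊕b5⊕b7⊕b9⊕b11⊕b13⊕b15 = 0⊕0⊕1⊕0⊕1⊕0⊕1⊕1 = 0
s2: b2⊕b3⊕b6⊕b7⊕b10⊕b11⊕b14⊕b15 = 1⊕0⊕1⊕0⊕0⊕0⊕1⊕1 = 0
s4: b4⊕b5⊕b6⊕b7⊕b12⊕b13⊕b14⊕b15 = 0⊕1⊕1⊕0⊕1⊕1⊕1⊕1 = 0
s8: b8⊕b9⊕b10⊕b11⊕b12⊕b13⊕b14⊕b15 = 1⊕1⊕0⊕0⊕1⊕1⊕1⊕1 = 0
Syndrome (s8...s1) = 0000 → position 0 (no error).
Overall parity (XOR of all 16 bits, including p0): 1⊕0⊕1⊕0⊕0⊕1⊕1⊕0⊕1⊕1⊕0⊕0⊕1⊕1⊕1⊕1 = 0
Overall=0, syndrome position=0 → no error.

none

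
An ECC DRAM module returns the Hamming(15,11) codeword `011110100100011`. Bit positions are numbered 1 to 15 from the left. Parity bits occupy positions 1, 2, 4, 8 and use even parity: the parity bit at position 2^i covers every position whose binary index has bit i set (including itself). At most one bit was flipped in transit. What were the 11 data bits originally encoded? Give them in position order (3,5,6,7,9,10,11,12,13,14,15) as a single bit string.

11010101011

s1: b1⊕b3⊕b5⊕b7⊕b9⊕b11⊕b13⊕b15 = 0⊕1⊕1⊕1⊕0⊕0⊕0⊕1 = 0
s2: b2⊕b3⊕b6⊕b7⊕b10⊕b11⊕b14⊕b15 = 1⊕1⊕0⊕1⊕1⊕0⊕1⊕1 = 0
s4: b4⊕b5⊕b6⊕b7⊕b12⊕b13⊕b14⊕b15 = 1⊕1⊕0⊕1⊕0⊕0⊕1⊕1 = 1
s8: b8⊕b9⊕b10⊕b11⊕b12⊕b13⊕b14⊕b15 = 0⊕0⊕1⊕0⊕0⊕0⊕1⊕1 = 1
Syndrome (s8...s1) = 1100 → position 12.
Flip bit 12: corrected codeword = 011110100101011
Data bits at positions 3,5,6,7,9,10,11,12,13,14,15: 11010101011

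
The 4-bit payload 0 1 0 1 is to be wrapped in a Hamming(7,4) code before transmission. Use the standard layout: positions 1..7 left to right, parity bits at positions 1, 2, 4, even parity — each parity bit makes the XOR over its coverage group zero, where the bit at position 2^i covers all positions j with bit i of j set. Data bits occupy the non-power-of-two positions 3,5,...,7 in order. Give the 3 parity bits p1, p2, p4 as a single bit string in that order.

Place data bits at non-power-of-two positions: b3=0, b5=1, b6=0, b7=1.
p1 = XOR of data positions {3,5,7} = 0⊕1⊕1 = 0
p2 = XOR of data positions {3,6,7} = 0⊕0⊕1 = 1
p4 = XOR of data positions {5,6,7} = 1⊕0⊕1 = 0
Parity bits p1,p2,p4 = 010

010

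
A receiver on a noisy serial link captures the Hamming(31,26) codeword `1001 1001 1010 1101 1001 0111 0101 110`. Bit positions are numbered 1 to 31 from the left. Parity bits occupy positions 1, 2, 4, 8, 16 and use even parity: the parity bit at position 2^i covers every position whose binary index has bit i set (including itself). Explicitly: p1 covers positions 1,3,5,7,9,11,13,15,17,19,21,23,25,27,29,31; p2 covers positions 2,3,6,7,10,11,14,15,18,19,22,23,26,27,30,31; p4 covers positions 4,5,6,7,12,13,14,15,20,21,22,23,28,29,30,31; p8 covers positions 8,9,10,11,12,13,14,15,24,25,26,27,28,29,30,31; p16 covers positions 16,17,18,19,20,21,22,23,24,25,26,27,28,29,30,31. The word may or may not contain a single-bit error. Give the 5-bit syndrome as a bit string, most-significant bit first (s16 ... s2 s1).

s1: b1⊕b3⊕b5⊕b7⊕b9⊕b11⊕b13⊕b15⊕b17⊕b19⊕b21⊕b23⊕b25⊕b27⊕b29⊕b31 = 1⊕0⊕1⊕0⊕1⊕1⊕1⊕0⊕1⊕0⊕0⊕1⊕0⊕0⊕1⊕0 = 0
s2: b2⊕b3⊕b6⊕b7⊕b10⊕b11⊕b14⊕b15⊕b18⊕b19⊕b22⊕b23⊕b26⊕b27⊕b30⊕b31 = 0⊕0⊕0⊕0⊕0⊕1⊕1⊕0⊕0⊕0⊕1⊕1⊕1⊕0⊕1⊕0 = 0
s4: b4⊕b5⊕b6⊕b7⊕b12⊕b13⊕b14⊕b15⊕b20⊕b21⊕b22⊕b23⊕b28⊕b29⊕b30⊕b31 = 1⊕1⊕0⊕0⊕0⊕1⊕1⊕0⊕1⊕0⊕1⊕1⊕1⊕1⊕1⊕0 = 0
s8: b8⊕b9⊕b10⊕b11⊕b12⊕b13⊕b14⊕b15⊕b24⊕b25⊕b26⊕b27⊕b28⊕b29⊕b30⊕b31 = 1⊕1⊕0⊕1⊕0⊕1⊕1⊕0⊕1⊕0⊕1⊕0⊕1⊕1⊕1⊕0 = 0
s16: b16⊕b17⊕b18⊕b19⊕b20⊕b21⊕b22⊕b23⊕b24⊕b25⊕b26⊕b27⊕b28⊕b29⊕b30⊕b31 = 1⊕1⊕0⊕0⊕1⊕0⊕1⊕1⊕1⊕0⊕1⊕0⊕1⊕1⊕1⊕0 = 0
Syndrome (s16...s1) = 00000 → position 0 (no error).

00000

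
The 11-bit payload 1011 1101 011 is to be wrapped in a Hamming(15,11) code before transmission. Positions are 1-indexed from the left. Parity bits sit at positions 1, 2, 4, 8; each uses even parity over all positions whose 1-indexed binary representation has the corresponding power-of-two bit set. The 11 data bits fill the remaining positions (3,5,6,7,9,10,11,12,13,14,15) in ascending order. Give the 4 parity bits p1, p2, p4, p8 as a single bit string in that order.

0011

Place data bits at non-power-of-two positions: b3=1, b5=0, b6=1, b7=1, b9=1, b10=1, b11=0, b12=1, b13=0, b14=1, b15=1.
p1 = XOR of data positions {3,5,7,9,11,13,15} = 1⊕0⊕1⊕1⊕0⊕0⊕1 = 0
p2 = XOR of data positions {3,6,7,10,11,14,15} = 1⊕1⊕1⊕1⊕0⊕1⊕1 = 0
p4 = XOR of data positions {5,6,7,12,13,14,15} = 0⊕1⊕1⊕1⊕0⊕1⊕1 = 1
p8 = XOR of data positions {9,10,11,12,13,14,15} = 1⊕1⊕0⊕1⊕0⊕1⊕1 = 1
Parity bits p1,p2,p4,p8 = 0011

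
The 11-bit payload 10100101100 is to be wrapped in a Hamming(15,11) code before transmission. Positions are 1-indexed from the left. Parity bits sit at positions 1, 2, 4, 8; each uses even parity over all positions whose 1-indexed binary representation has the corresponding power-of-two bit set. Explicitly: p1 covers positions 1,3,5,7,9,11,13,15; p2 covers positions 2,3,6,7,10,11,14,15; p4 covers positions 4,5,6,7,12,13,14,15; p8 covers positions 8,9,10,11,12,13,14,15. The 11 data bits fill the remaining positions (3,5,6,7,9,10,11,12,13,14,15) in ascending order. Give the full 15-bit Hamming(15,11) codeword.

Place data bits at non-power-of-two positions: b3=1, b5=0, b6=1, b7=0, b9=0, b10=1, b11=0, b12=1, b13=1, b14=0, b15=0.
p1 = XOR of data positions {3,5,7,9,11,13,15} = 1⊕0⊕0⊕0⊕0⊕1⊕0 = 0
p2 = XOR of data positions {3,6,7,10,11,14,15} = 1⊕1⊕0⊕1⊕0⊕0⊕0 = 1
p4 = XOR of data positions {5,6,7,12,13,14,15} = 0⊕1⊕0⊕1⊕1⊕0⊕0 = 1
p8 = XOR of data positions {9,10,11,12,13,14,15} = 0⊕1⊕0⊕1⊕1⊕0⊕0 = 1
Codeword b1..b15 = 011101010101100

011101010101100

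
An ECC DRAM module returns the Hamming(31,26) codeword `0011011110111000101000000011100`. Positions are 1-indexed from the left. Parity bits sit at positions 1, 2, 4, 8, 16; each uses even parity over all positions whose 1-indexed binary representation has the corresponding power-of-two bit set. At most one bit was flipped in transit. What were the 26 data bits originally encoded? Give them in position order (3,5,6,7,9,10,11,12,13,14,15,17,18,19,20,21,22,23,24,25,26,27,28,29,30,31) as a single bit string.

s1: b1⊕b3⊕b5⊕b7⊕b9⊕b11⊕b13⊕b15⊕b17⊕b19⊕b21⊕b23⊕b25⊕b27⊕b29⊕b31 = 0⊕1⊕0⊕1⊕1⊕1⊕1⊕0⊕1⊕1⊕0⊕0⊕0⊕1⊕1⊕0 = 1
s2: b2⊕b3⊕b6⊕b7⊕b10⊕b11⊕b14⊕b15⊕b18⊕b19⊕b22⊕b23⊕b26⊕b27⊕b30⊕b31 = 0⊕1⊕1⊕1⊕0⊕1⊕0⊕0⊕0⊕1⊕0⊕0⊕0⊕1⊕0⊕0 = 0
s4: b4⊕b5⊕b6⊕b7⊕b12⊕b13⊕b14⊕b15⊕b20⊕b21⊕b22⊕b23⊕b28⊕b29⊕b30⊕b31 = 1⊕0⊕1⊕1⊕1⊕1⊕0⊕0⊕0⊕0⊕0⊕0⊕1⊕1⊕0⊕0 = 1
s8: b8⊕b9⊕b10⊕b11⊕b12⊕b13⊕b14⊕b15⊕b24⊕b25⊕b26⊕b27⊕b28⊕b29⊕b30⊕b31 = 1⊕1⊕0⊕1⊕1⊕1⊕0⊕0⊕0⊕0⊕0⊕1⊕1⊕1⊕0⊕0 = 0
s16: b16⊕b17⊕b18⊕b19⊕b20⊕b21⊕b22⊕b23⊕b24⊕b25⊕b26⊕b27⊕b28⊕b29⊕b30⊕b31 = 0⊕1⊕0⊕1⊕0⊕0⊕0⊕0⊕0⊕0⊕0⊕1⊕1⊕1⊕0⊕0 = 1
Syndrome (s16...s1) = 10101 → position 21.
Flip bit 21: corrected codeword = 0011011110111000101010000011100
Data bits at positions 3,5,6,7,9,10,11,12,13,14,15,17,18,19,20,21,22,23,24,25,26,27,28,29,30,31: 10111011100101010000011100

10111011100101010000011100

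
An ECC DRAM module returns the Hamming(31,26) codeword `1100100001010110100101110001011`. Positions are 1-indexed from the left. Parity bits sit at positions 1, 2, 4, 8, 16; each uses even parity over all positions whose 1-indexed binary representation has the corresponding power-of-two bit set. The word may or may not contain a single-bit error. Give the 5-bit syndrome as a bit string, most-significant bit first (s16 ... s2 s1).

00000

s1: b1⊕b3⊕b5⊕b7⊕b9⊕b11⊕b13⊕b15⊕b17⊕b19⊕b21⊕b23⊕b25⊕b27⊕b29⊕b31 = 1⊕0⊕1⊕0⊕0⊕0⊕0⊕1⊕1⊕0⊕0⊕1⊕0⊕0⊕0⊕1 = 0
s2: b2⊕b3⊕b6⊕b7⊕b10⊕b11⊕b14⊕b15⊕b18⊕b19⊕b22⊕b23⊕b26⊕b27⊕b30⊕b31 = 1⊕0⊕0⊕0⊕1⊕0⊕1⊕1⊕0⊕0⊕1⊕1⊕0⊕0⊕1⊕1 = 0
s4: b4⊕b5⊕b6⊕b7⊕b12⊕b13⊕b14⊕b15⊕b20⊕b21⊕b22⊕b23⊕b28⊕b29⊕b30⊕b31 = 0⊕1⊕0⊕0⊕1⊕0⊕1⊕1⊕1⊕0⊕1⊕1⊕1⊕0⊕1⊕1 = 0
s8: b8⊕b9⊕b10⊕b11⊕b12⊕b13⊕b14⊕b15⊕b24⊕b25⊕b26⊕b27⊕b28⊕b29⊕b30⊕b31 = 0⊕0⊕1⊕0⊕1⊕0⊕1⊕1⊕1⊕0⊕0⊕0⊕1⊕0⊕1⊕1 = 0
s16: b16⊕b17⊕b18⊕b19⊕b20⊕b21⊕b22⊕b23⊕b24⊕b25⊕b26⊕b27⊕b28⊕b29⊕b30⊕b31 = 0⊕1⊕0⊕0⊕1⊕0⊕1⊕1⊕1⊕0⊕0⊕0⊕1⊕0⊕1⊕1 = 0
Syndrome (s16...s1) = 00000 → position 0 (no error).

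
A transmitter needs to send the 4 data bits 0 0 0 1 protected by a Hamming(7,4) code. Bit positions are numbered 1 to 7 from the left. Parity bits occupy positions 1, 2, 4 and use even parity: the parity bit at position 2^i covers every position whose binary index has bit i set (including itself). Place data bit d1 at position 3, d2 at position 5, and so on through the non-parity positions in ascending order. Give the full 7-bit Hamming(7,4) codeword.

1101001

Place data bits at non-power-of-two positions: b3=0, b5=0, b6=0, b7=1.
p1 = XOR of data positions {3,5,7} = 0⊕0⊕1 = 1
p2 = XOR of data positions {3,6,7} = 0⊕0⊕1 = 1
p4 = XOR of data positions {5,6,7} = 0⊕0⊕1 = 1
Codeword b1..b7 = 1101001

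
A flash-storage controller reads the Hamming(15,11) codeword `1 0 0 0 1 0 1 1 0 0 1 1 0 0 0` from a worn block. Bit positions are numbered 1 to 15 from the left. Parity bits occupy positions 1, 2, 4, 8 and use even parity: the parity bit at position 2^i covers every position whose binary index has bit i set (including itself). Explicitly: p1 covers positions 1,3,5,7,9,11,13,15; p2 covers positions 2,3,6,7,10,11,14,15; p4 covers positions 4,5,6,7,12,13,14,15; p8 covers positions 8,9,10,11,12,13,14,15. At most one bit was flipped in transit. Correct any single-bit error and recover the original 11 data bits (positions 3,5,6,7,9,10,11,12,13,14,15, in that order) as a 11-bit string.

01010010000

s1: b1⊕b3⊕b5⊕b7⊕b9⊕b11⊕b13⊕b15 = 1⊕0⊕1⊕1⊕0⊕1⊕0⊕0 = 0
s2: b2⊕b3⊕b6⊕b7⊕b10⊕b11⊕b14⊕b15 = 0⊕0⊕0⊕1⊕0⊕1⊕0⊕0 = 0
s4: b4⊕b5⊕b6⊕b7⊕b12⊕b13⊕b14⊕b15 = 0⊕1⊕0⊕1⊕1⊕0⊕0⊕0 = 1
s8: b8⊕b9⊕b10⊕b11⊕b12⊕b13⊕b14⊕b15 = 1⊕0⊕0⊕1⊕1⊕0⊕0⊕0 = 1
Syndrome (s8...s1) = 1100 → position 12.
Flip bit 12: corrected codeword = 100010110010000
Data bits at positions 3,5,6,7,9,10,11,12,13,14,15: 01010010000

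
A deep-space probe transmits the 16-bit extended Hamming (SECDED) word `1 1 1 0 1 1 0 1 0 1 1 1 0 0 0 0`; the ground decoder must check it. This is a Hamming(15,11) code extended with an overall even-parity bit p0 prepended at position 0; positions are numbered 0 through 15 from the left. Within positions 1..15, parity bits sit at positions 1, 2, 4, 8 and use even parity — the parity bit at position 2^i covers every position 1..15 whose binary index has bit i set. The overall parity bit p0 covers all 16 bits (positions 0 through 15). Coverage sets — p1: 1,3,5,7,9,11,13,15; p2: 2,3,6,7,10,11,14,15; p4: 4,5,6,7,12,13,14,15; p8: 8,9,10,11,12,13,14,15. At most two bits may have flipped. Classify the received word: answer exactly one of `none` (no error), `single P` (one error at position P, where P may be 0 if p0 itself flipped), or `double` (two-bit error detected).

single 13

s1: b1⊕b3⊕b5⊕b7⊕b9⊕b11⊕b13⊕b15 = 1⊕0⊕1⊕1⊕1⊕1⊕0⊕0 = 1
s2: b2⊕b3⊕b6⊕b7⊕b10⊕b11⊕b14⊕b15 = 1⊕0⊕0⊕1⊕1⊕1⊕0⊕0 = 0
s4: b4⊕b5⊕b6⊕b7⊕b12⊕b13⊕b14⊕b15 = 1⊕1⊕0⊕1⊕0⊕0⊕0⊕0 = 1
s8: b8⊕b9⊕b10⊕b11⊕b12⊕b13⊕b14⊕b15 = 0⊕1⊕1⊕1⊕0⊕0⊕0⊕0 = 1
Syndrome (s8...s1) = 1101 → position 13.
Overall parity (XOR of all 16 bits, including p0): 1⊕1⊕1⊕0⊕1⊕1⊕0⊕1⊕0⊕1⊕1⊕1⊕0⊕0⊕0⊕0 = 1
Overall=1, syndrome position=13 → single-bit error at position 13.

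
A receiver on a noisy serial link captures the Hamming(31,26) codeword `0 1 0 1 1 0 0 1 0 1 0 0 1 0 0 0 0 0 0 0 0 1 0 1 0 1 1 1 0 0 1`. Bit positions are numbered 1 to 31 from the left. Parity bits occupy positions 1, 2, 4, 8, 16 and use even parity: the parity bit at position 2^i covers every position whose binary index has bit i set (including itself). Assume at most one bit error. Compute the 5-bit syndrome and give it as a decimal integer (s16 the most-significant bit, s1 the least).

s1: b1⊕b3⊕b5⊕b7⊕b9⊕b11⊕b13⊕b15⊕b17⊕b19⊕b21⊕b23⊕b25⊕b27⊕b29⊕b31 = 0⊕0⊕1⊕0⊕0⊕0⊕1⊕0⊕0⊕0⊕0⊕0⊕0⊕1⊕0⊕1 = 0
s2: b2⊕b3⊕b6⊕b7⊕b10⊕b11⊕b14⊕b15⊕b18⊕b19⊕b22⊕b23⊕b26⊕b27⊕b30⊕b31 = 1⊕0⊕0⊕0⊕1⊕0⊕0⊕0⊕0⊕0⊕1⊕0⊕1⊕1⊕0⊕1 = 0
s4: b4⊕b5⊕b6⊕b7⊕b12⊕b13⊕b14⊕b15⊕b20⊕b21⊕b22⊕b23⊕b28⊕b29⊕b30⊕b31 = 1⊕1⊕0⊕0⊕0⊕1⊕0⊕0⊕0⊕0⊕1⊕0⊕1⊕0⊕0⊕1 = 0
s8: b8⊕b9⊕b10⊕b11⊕b12⊕b13⊕b14⊕b15⊕b24⊕b25⊕b26⊕b27⊕b28⊕b29⊕b30⊕b31 = 1⊕0⊕1⊕0⊕0⊕1⊕0⊕0⊕1⊕0⊕1⊕1⊕1⊕0⊕0⊕1 = 0
s16: b16⊕b17⊕b18⊕b19⊕b20⊕b21⊕b22⊕b23⊕b24⊕b25⊕b26⊕b27⊕b28⊕b29⊕b30⊕b31 = 0⊕0⊕0⊕0⊕0⊕0⊕1⊕0⊕1⊕0⊕1⊕1⊕1⊕0⊕0⊕1 = 0
Syndrome (s16...s1) = 00000 → position 0 (no error).

0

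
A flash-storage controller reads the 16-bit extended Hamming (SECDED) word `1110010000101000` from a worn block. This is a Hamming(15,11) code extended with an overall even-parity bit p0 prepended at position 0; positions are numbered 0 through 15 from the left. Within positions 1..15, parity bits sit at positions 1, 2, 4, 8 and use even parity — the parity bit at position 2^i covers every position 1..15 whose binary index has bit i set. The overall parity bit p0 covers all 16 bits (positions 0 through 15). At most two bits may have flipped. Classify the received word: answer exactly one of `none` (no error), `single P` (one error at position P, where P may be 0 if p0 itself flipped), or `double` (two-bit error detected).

s1: b1⊕b3⊕b5⊕b7⊕b9⊕b11⊕b13⊕b15 = 1⊕0⊕1⊕0⊕0⊕0⊕0⊕0 = 0
s2: b2⊕b3⊕b6⊕b7⊕b10⊕b11⊕b14⊕b15 = 1⊕0⊕0⊕0⊕1⊕0⊕0⊕0 = 0
s4: b4⊕b5⊕b6⊕b7⊕b12⊕b13⊕b14⊕b15 = 0⊕1⊕0⊕0⊕1⊕0⊕0⊕0 = 0
s8: b8⊕b9⊕b10⊕b11⊕b12⊕b13⊕b14⊕b15 = 0⊕0⊕1⊕0⊕1⊕0⊕0⊕0 = 0
Syndrome (s8...s1) = 0000 → position 0 (no error).
Overall parity (XOR of all 16 bits, including p0): 1⊕1⊕1⊕0⊕0⊕1⊕0⊕0⊕0⊕0⊕1⊕0⊕1⊕0⊕0⊕0 = 0
Overall=0, syndrome position=0 → no error.

none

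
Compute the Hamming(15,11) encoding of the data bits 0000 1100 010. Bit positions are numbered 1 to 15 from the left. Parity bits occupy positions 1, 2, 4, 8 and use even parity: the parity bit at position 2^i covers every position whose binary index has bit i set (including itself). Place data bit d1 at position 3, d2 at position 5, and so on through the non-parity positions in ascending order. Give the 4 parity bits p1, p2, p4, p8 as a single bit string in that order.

Place data bits at non-power-of-two positions: b3=0, b5=0, b6=0, b7=0, b9=1, b10=1, b11=0, b12=0, b13=0, b14=1, b15=0.
p1 = XOR of data positions {3,5,7,9,11,13,15} = 0⊕0⊕0⊕1⊕0⊕0⊕0 = 1
p2 = XOR of data positions {3,6,7,10,11,14,15} = 0⊕0⊕0⊕1⊕0⊕1⊕0 = 0
p4 = XOR of data positions {5,6,7,12,13,14,15} = 0⊕0⊕0⊕0⊕0⊕1⊕0 = 1
p8 = XOR of data positions {9,10,11,12,13,14,15} = 1⊕1⊕0⊕0⊕0⊕1⊕0 = 1
Parity bits p1,p2,p4,p8 = 1011

1011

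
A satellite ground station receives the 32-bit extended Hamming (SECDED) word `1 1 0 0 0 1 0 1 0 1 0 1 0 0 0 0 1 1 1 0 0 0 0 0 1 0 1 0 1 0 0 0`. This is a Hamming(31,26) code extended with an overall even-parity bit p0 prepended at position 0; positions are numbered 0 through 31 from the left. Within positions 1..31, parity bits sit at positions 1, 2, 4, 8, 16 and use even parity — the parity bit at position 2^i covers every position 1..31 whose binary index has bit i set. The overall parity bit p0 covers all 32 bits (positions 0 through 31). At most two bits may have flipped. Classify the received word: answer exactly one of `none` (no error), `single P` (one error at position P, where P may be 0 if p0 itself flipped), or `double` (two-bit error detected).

s1: b1⊕b3⊕b5⊕b7⊕b9⊕b11⊕b13⊕b15⊕b17⊕b19⊕b21⊕b23⊕b25⊕b27⊕b29⊕b31 = 1⊕0⊕1⊕1⊕1⊕1⊕0⊕0⊕1⊕0⊕0⊕0⊕0⊕0⊕0⊕0 = 0
s2: b2⊕b3⊕b6⊕b7⊕b10⊕b11⊕b14⊕b15⊕b18⊕b19⊕b22⊕b23⊕b26⊕b27⊕b30⊕b31 = 0⊕0⊕0⊕1⊕0⊕1⊕0⊕0⊕1⊕0⊕0⊕0⊕1⊕0⊕0⊕0 = 0
s4: b4⊕b5⊕b6⊕b7⊕b12⊕b13⊕b14⊕b15⊕b20⊕b21⊕b22⊕b23⊕b28⊕b29⊕b30⊕b31 = 0⊕1⊕0⊕1⊕0⊕0⊕0⊕0⊕0⊕0⊕0⊕0⊕1⊕0⊕0⊕0 = 1
s8: b8⊕b9⊕b10⊕b11⊕b12⊕b13⊕b14⊕b15⊕b24⊕b25⊕b26⊕b27⊕b28⊕b29⊕b30⊕b31 = 0⊕1⊕0⊕1⊕0⊕0⊕0⊕0⊕1⊕0⊕1⊕0⊕1⊕0⊕0⊕0 = 1
s16: b16⊕b17⊕b18⊕b19⊕b20⊕b21⊕b22⊕b23⊕b24⊕b25⊕b26⊕b27⊕b28⊕b29⊕b30⊕b31 = 1⊕1⊕1⊕0⊕0⊕0⊕0⊕0⊕1⊕0⊕1⊕0⊕1⊕0⊕0⊕0 = 0
Syndrome (s16...s1) = 01100 → position 12.
Overall parity (XOR of all 32 bits, including p0): 1⊕1⊕0⊕0⊕0⊕1⊕0⊕1⊕0⊕1⊕0⊕1⊕0⊕0⊕0⊕0⊕1⊕1⊕1⊕0⊕0⊕0⊕0⊕0⊕1⊕0⊕1⊕0⊕1⊕0⊕0⊕0 = 0
Overall=0, syndrome position=12 → double-bit error detected (uncorrectable).

double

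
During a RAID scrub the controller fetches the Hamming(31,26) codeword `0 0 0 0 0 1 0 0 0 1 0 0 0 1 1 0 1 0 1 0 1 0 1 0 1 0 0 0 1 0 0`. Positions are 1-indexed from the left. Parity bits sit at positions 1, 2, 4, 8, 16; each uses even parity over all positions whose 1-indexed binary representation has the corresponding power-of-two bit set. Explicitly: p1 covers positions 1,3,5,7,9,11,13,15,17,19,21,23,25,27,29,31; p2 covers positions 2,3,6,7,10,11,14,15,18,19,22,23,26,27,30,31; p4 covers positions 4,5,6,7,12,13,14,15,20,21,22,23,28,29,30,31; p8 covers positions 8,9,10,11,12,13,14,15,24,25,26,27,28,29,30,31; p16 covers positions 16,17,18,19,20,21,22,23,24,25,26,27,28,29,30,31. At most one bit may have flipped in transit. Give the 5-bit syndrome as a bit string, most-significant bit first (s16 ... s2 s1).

s1: b1⊕b3⊕b5⊕b7⊕b9⊕b11⊕b13⊕b15⊕b17⊕b19⊕b21⊕b23⊕b25⊕b27⊕b29⊕b31 = 0⊕0⊕0⊕0⊕0⊕0⊕0⊕1⊕1⊕1⊕1⊕1⊕1⊕0⊕1⊕0 = 1
s2: b2⊕b3⊕b6⊕b7⊕b10⊕b11⊕b14⊕b15⊕b18⊕b19⊕b22⊕b23⊕b26⊕b27⊕b30⊕b31 = 0⊕0⊕1⊕0⊕1⊕0⊕1⊕1⊕0⊕1⊕0⊕1⊕0⊕0⊕0⊕0 = 0
s4: b4⊕b5⊕b6⊕b7⊕b12⊕b13⊕b14⊕b15⊕b20⊕b21⊕b22⊕b23⊕b28⊕b29⊕b30⊕b31 = 0⊕0⊕1⊕0⊕0⊕0⊕1⊕1⊕0⊕1⊕0⊕1⊕0⊕1⊕0⊕0 = 0
s8: b8⊕b9⊕b10⊕b11⊕b12⊕b13⊕b14⊕b15⊕b24⊕b25⊕b26⊕b27⊕b28⊕b29⊕b30⊕b31 = 0⊕0⊕1⊕0⊕0⊕0⊕1⊕1⊕0⊕1⊕0⊕0⊕0⊕1⊕0⊕0 = 1
s16: b16⊕b17⊕b18⊕b19⊕b20⊕b21⊕b22⊕b23⊕b24⊕b25⊕b26⊕b27⊕b28⊕b29⊕b30⊕b31 = 0⊕1⊕0⊕1⊕0⊕1⊕0⊕1⊕0⊕1⊕0⊕0⊕0⊕1⊕0⊕0 = 0
Syndrome (s16...s1) = 01001 → position 9.

01001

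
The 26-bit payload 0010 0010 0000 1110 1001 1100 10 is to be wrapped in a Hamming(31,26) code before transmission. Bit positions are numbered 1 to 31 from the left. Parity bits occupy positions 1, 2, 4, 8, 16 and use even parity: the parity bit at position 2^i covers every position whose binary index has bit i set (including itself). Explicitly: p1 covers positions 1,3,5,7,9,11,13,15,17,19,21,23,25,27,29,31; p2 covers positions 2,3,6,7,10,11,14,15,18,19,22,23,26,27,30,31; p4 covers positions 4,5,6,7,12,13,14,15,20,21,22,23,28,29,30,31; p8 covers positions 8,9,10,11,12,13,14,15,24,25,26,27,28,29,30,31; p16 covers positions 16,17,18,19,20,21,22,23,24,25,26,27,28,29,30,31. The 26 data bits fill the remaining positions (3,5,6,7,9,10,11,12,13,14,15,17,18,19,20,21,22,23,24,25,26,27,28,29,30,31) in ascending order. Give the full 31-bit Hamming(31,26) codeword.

Place data bits at non-power-of-two positions: b3=0, b5=0, b6=1, b7=0, b9=0, b10=0, b11=1, b12=0, b13=0, b14=0, b15=0, b17=0, b18=1, b19=1, b20=1, b21=0, b22=1, b23=0, b24=0, b25=1, b26=1, b27=1, b28=0, b29=0, b30=1, b31=0.
p1 = XOR of data positions {3,5,7,9,11,13,15,17,19,21,23,25,27,29,31} = 0⊕0⊕0⊕0⊕1⊕0⊕0⊕0⊕1⊕0⊕0⊕1⊕1⊕0⊕0 = 0
p2 = XOR of data positions {3,6,7,10,11,14,15,18,19,22,23,26,27,30,31} = 0⊕1⊕0⊕0⊕1⊕0⊕0⊕1⊕1⊕1⊕0⊕1⊕1⊕1⊕0 = 0
p4 = XOR of data positions {5,6,7,12,13,14,15,20,21,22,23,28,29,30,31} = 0⊕1⊕0⊕0⊕0⊕0⊕0⊕1⊕0⊕1⊕0⊕0⊕0⊕1⊕0 = 0
p8 = XOR of data positions {9,10,11,12,13,14,15,24,25,26,27,28,29,30,31} = 0⊕0⊕1⊕0⊕0⊕0⊕0⊕0⊕1⊕1⊕1⊕0⊕0⊕1⊕0 = 1
p16 = XOR of data positions {17,18,19,20,21,22,23,24,25,26,27,28,29,30,31} = 0⊕1⊕1⊕1⊕0⊕1⊕0⊕0⊕1⊕1⊕1⊕0⊕0⊕1⊕0 = 0
Codeword b1..b31 = 0000010100100000011101001110010

0000010100100000011101001110010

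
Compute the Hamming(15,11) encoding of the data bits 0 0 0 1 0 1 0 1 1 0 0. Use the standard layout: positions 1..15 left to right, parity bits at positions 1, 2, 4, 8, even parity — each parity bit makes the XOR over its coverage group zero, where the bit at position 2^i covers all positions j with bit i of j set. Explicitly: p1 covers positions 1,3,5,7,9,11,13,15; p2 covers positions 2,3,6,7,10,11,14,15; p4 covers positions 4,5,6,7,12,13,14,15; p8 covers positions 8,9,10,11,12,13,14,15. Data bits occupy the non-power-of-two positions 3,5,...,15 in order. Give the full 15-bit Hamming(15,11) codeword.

000100110101100

Place data bits at non-power-of-two positions: b3=0, b5=0, b6=0, b7=1, b9=0, b10=1, b11=0, b12=1, b13=1, b14=0, b15=0.
p1 = XOR of data positions {3,5,7,9,11,13,15} = 0⊕0⊕1⊕0⊕0⊕1⊕0 = 0
p2 = XOR of data positions {3,6,7,10,11,14,15} = 0⊕0⊕1⊕1⊕0⊕0⊕0 = 0
p4 = XOR of data positions {5,6,7,12,13,14,15} = 0⊕0⊕1⊕1⊕1⊕0⊕0 = 1
p8 = XOR of data positions {9,10,11,12,13,14,15} = 0⊕1⊕0⊕1⊕1⊕0⊕0 = 1
Codeword b1..b15 = 000100110101100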